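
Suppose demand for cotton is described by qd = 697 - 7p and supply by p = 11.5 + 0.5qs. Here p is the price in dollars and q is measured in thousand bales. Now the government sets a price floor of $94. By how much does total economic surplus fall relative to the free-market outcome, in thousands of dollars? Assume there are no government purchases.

Rearranging supply gives qs = 2p - 23. Equilibrium: 697 - 7p = 2p - 23, so 720 = 9p and p* = 80, q* = 137.
Since 94 > 80, the floor is binding.
At p = 94: qd = 697 - 7·94 = 39 and qs = 2·94 - 23 = 165.
Quantity traded falls to 39. At q = 39 the demand price is (697 - 39)/7 = 94 and the supply price is (23 + 39)/2 = 31.
Deadweight loss = ½ · (94 - 31) · (137 - 39) = ½ · 63 · 98 = 3087.

3087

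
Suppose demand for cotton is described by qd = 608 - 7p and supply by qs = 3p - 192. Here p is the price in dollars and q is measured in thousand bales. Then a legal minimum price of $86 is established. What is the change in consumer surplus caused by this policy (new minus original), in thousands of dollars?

-162

Setting quantity demanded equal to quantity supplied, 608 - 7p = 3p - 192, gives p* = 80 and q* = 48.
The floor of 86 is above the equilibrium price 80, so it binds.
At p = 86: qd = 608 - 7·86 = 6 and qs = 3·86 - 192 = 66.
Consumer surplus without the control is ½ · (608/7 - 80) · 48 = 1152/7.
With the floor, consumers buy 6 units at 86, so CS = ½ · (608/7 - 86) · 6 = 18/7.
Change in consumer surplus = 18/7 - 1152/7 = -162.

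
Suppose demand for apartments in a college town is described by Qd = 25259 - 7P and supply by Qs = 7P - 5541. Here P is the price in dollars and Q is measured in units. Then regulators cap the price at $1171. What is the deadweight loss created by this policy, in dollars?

7411887

In a free market, 25259 - 7P = 7P - 5541 gives the equilibrium P* = 2200, Q* = 9859.
Since 1171 < 2200, the ceiling is binding.
At P = 1171: Qd = 25259 - 7·1171 = 17062 and Qs = 7·1171 - 5541 = 2656.
Quantity traded falls to 2656. At Q = 2656 the demand price is (25259 - 2656)/7 = 3229 and the supply price is (5541 + 2656)/7 = 1171.
Deadweight loss = ½ · (3229 - 1171) · (9859 - 2656) = ½ · 2058 · 7203 = 7411887.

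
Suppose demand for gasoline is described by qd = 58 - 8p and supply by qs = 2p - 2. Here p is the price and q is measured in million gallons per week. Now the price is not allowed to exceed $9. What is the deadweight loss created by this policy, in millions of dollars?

0

Equilibrium: 58 - 8p = 2p - 2, so 60 = 10p and p* = 6, q* = 10.
The ceiling of 9 is above the equilibrium price 6, so it is not binding; the market clears at p* = 6, q* = 10.
Since the control does not bind, no trades are prevented and deadweight loss is zero.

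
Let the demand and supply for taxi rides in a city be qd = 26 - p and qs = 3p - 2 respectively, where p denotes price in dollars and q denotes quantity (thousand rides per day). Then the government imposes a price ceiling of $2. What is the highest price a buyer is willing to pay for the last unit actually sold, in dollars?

22

Setting quantity demanded equal to quantity supplied, 26 - p = 3p - 2, gives p* = 7 and q* = 19.
The ceiling of 2 is below the equilibrium price 7, so it binds.
At p = 2: qd = 26 - 2 = 24 and qs = 3·2 - 2 = 4.
Only 4 units reach the market. On the demand curve, the marginal buyer's willingness to pay at q = 4 is (26 - 4) = 22.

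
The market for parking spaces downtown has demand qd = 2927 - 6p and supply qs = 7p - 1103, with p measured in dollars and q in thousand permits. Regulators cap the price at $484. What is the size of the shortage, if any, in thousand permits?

Setting quantity demanded equal to quantity supplied, 2927 - 6p = 7p - 1103, gives p* = 310 and q* = 1067.
Since 484 is above p* = 310, the ceiling does not bind and the free-market outcome prevails.
Since the control does not bind, there is no shortage.

0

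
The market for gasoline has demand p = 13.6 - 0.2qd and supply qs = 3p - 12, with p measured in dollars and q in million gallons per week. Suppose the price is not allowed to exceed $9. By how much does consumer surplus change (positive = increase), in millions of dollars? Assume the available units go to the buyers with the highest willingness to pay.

14.1

Rearranging demand gives qd = 68 - 5p. Setting quantity demanded equal to quantity supplied, 68 - 5p = 3p - 12, gives p* = 10 and q* = 18.
Since 9 < 10, the ceiling is binding.
At p = 9: qd = 68 - 5·9 = 23 and qs = 3·9 - 12 = 15.
Consumer surplus without the control is ½ · (13.6 - 10) · 18 = 32.4.
With the ceiling, 15 units are sold at 9 (assume they go to the highest-value buyers). The demand price at q = 15 is 10.6, so CS = ½ · [(13.6 - 9) + (10.6 - 9)] · 15 = 46.5.
Change in consumer surplus = 46.5 - 32.4 = 14.1.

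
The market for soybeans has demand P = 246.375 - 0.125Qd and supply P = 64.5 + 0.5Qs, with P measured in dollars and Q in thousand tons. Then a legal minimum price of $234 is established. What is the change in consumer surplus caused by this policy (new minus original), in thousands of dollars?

-4680

Rearranging demand gives Qd = 1971 - 8P; rearranging supply gives Qs = 2P - 129. In a free market, 1971 - 8P = 2P - 129 gives the equilibrium P* = 210, Q* = 291.
Because the floor (234) lies above the market-clearing price, it is binding.
At P = 234: Qd = 1971 - 8·234 = 99 and Qs = 2·234 - 129 = 339.
Consumer surplus without the control is ½ · (246.375 - 210) · 291 = 5292.5625.
With the floor, consumers buy 99 units at 234, so CS = ½ · (246.375 - 234) · 99 = 612.5625.
Change in consumer surplus = 612.5625 - 5292.5625 = -4680.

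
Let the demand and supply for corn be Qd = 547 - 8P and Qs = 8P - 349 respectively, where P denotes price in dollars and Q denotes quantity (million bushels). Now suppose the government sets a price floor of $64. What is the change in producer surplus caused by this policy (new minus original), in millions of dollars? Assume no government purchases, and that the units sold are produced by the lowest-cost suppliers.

Without the control the market clears where 547 - 8P = 8P - 349, i.e. P* = 56 and Q* = 99.
The floor of 64 is above the equilibrium price 56, so it binds.
At P = 64: Qd = 547 - 8·64 = 35 and Qs = 8·64 - 349 = 163.
Producer surplus without the control is ½ · (56 - 43.625) · 99 = 612.5625.
With the floor, 35 units are sold at 64. The supply price at Q = 35 is 48, so PS = ½ · [(64 - 43.625) + (64 - 48)] · 35 = 636.5625.
Change in producer surplus = 636.5625 - 612.5625 = 24.

24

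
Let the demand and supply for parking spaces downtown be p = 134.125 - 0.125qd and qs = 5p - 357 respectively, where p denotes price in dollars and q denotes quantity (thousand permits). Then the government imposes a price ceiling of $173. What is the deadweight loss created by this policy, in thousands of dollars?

Rearranging demand gives qd = 1073 - 8p. Without the control the market clears where 1073 - 8p = 5p - 357, i.e. p* = 110 and q* = 193.
Since 173 is above p* = 110, the ceiling does not bind and the free-market outcome prevails.
Since the control does not bind, no trades are prevented and deadweight loss is zero.

0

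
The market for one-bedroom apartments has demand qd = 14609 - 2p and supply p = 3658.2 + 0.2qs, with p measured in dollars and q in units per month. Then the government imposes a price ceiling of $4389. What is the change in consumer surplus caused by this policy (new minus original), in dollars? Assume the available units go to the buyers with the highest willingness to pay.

531887.75

Rearranging supply gives qs = 5p - 18291. In a free market, 14609 - 2p = 5p - 18291 gives the equilibrium p* = 4700, q* = 5209.
The ceiling of 4389 is below the equilibrium price 4700, so it binds.
At p = 4389: qd = 14609 - 2·4389 = 5831 and qs = 5·4389 - 18291 = 3654.
Consumer surplus without the control is ½ · (7304.5 - 4700) · 5209 = 6783420.25.
With the ceiling, 3654 units are sold at 4389 (assume they go to the highest-value buyers). The demand price at q = 3654 is 5477.5, so CS = ½ · [(7304.5 - 4389) + (5477.5 - 4389)] · 3654 = 7315308.
Change in consumer surplus = 7315308 - 6783420.25 = 531887.75.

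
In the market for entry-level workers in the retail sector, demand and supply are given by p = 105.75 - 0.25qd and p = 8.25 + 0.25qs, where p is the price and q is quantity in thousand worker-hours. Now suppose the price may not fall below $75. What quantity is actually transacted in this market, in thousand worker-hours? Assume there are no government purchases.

123

Rearranging demand gives qd = 423 - 4p; rearranging supply gives qs = 4p - 33. Equilibrium: 423 - 4p = 4p - 33, so 456 = 8p and p* = 57, q* = 195.
Because the floor (75) lies above the market-clearing price, it is binding.
At p = 75: qd = 423 - 4·75 = 123 and qs = 4·75 - 33 = 267.
The quantity actually transacted is the short side, demand: 123.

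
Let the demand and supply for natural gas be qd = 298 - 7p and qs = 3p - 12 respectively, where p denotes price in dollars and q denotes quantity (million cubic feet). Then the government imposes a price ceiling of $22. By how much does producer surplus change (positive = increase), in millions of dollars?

-607.5

Without the control the market clears where 298 - 7p = 3p - 12, i.e. p* = 31 and q* = 81.
Because the ceiling (22) lies below the market-clearing price, it is binding.
At p = 22: qd = 298 - 7·22 = 144 and qs = 3·22 - 12 = 54.
Producer surplus without the control is ½ · (31 - 4) · 81 = 1093.5.
With the ceiling, producers sell 54 units at 22, so PS = ½ · (22 - 4) · 54 = 486.
Change in producer surplus = 486 - 1093.5 = -607.5.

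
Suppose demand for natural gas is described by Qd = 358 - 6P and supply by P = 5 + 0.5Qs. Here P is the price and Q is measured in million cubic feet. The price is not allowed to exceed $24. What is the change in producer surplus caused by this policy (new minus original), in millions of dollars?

Rearranging supply gives Qs = 2P - 10. Setting quantity demanded equal to quantity supplied, 358 - 6P = 2P - 10, gives P* = 46 and Q* = 82.
Because the ceiling (24) lies below the market-clearing price, it is binding.
At P = 24: Qd = 358 - 6·24 = 214 and Qs = 2·24 - 10 = 38.
Producer surplus without the control is ½ · (46 - 5) · 82 = 1681.
With the ceiling, producers sell 38 units at 24, so PS = ½ · (24 - 5) · 38 = 361.
Change in producer surplus = 361 - 1681 = -1320.

-1320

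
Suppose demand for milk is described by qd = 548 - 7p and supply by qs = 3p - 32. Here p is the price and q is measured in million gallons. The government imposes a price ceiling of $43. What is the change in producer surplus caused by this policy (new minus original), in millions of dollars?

Equilibrium: 548 - 7p = 3p - 32, so 580 = 10p and p* = 58, q* = 142.
Because the ceiling (43) lies below the market-clearing price, it is binding.
At p = 43: qd = 548 - 7·43 = 247 and qs = 3·43 - 32 = 97.
Producer surplus without the control is ½ · (58 - 32/3) · 142 = 10082/3.
With the ceiling, producers sell 97 units at 43, so PS = ½ · (43 - 32/3) · 97 = 9409/6.
Change in producer surplus = 9409/6 - 10082/3 = -1792.5.

-1792.5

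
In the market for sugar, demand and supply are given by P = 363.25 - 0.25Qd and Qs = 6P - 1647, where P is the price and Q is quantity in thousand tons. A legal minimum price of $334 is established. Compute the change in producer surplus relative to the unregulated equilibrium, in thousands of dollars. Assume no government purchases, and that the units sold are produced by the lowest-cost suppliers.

2040

Rearranging demand gives Qd = 1453 - 4P. Equilibrium: 1453 - 4P = 6P - 1647, so 3100 = 10P and P* = 310, Q* = 213.
Because the floor (334) lies above the market-clearing price, it is binding.
At P = 334: Qd = 1453 - 4·334 = 117 and Qs = 6·334 - 1647 = 357.
Producer surplus without the control is ½ · (310 - 274.5) · 213 = 3780.75.
With the floor, 117 units are sold at 334. The supply price at Q = 117 is 294, so PS = ½ · [(334 - 274.5) + (334 - 294)] · 117 = 5820.75.
Change in producer surplus = 5820.75 - 3780.75 = 2040.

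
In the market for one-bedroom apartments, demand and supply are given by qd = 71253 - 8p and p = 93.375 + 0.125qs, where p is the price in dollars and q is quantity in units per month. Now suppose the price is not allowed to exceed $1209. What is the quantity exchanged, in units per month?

Rearranging supply gives qs = 8p - 747. In a free market, 71253 - 8p = 8p - 747 gives the equilibrium p* = 4500, q* = 35253.
The ceiling of 1209 is below the equilibrium price 4500, so it binds.
At p = 1209: qd = 71253 - 8·1209 = 61581 and qs = 8·1209 - 747 = 8925.
The quantity actually transacted is the short side, supply: 8925.

8925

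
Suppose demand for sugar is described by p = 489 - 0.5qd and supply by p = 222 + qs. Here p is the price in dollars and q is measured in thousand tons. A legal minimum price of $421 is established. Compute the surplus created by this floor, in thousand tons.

63

Rearranging demand gives qd = 978 - 2p; rearranging supply gives qs = p - 222. Without the control the market clears where 978 - 2p = p - 222, i.e. p* = 400 and q* = 178.
Since 421 > 400, the floor is binding.
At p = 421: qd = 978 - 2·421 = 136 and qs = 421 - 222 = 199.
Surplus = qs - qd = 199 - 136 = 63.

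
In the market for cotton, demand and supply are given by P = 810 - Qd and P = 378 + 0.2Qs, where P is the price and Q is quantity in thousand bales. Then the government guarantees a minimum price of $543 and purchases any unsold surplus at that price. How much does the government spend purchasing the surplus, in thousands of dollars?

Rearranging demand gives Qd = 810 - P; rearranging supply gives Qs = 5P - 1890. Setting quantity demanded equal to quantity supplied, 810 - P = 5P - 1890, gives P* = 450 and Q* = 360.
Because the floor (543) lies above the market-clearing price, it is binding.
At P = 543: Qd = 810 - 543 = 267 and Qs = 5·543 - 1890 = 825.
Surplus = Qs - Qd = 558.
Government expenditure = surplus × support price = 558 × 543 = 302994.

302994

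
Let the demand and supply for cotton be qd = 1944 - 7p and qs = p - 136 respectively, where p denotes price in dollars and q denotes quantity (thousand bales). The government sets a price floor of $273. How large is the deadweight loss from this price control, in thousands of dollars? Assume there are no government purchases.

In a free market, 1944 - 7p = p - 136 gives the equilibrium p* = 260, q* = 124.
The floor of 273 is above the equilibrium price 260, so it binds.
At p = 273: qd = 1944 - 7·273 = 33 and qs = 273 - 136 = 137.
Quantity traded falls to 33. At q = 33 the demand price is (1944 - 33)/7 = 273 and the supply price is 136 + 33 = 169.
Deadweight loss = ½ · (273 - 169) · (124 - 33) = ½ · 104 · 91 = 4732.

4732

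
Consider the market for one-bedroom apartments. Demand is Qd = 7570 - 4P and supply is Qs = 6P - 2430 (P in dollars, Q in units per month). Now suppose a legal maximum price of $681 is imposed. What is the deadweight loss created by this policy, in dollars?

In a free market, 7570 - 4P = 6P - 2430 gives the equilibrium P* = 1000, Q* = 3570.
Since 681 < 1000, the ceiling is binding.
At P = 681: Qd = 7570 - 4·681 = 4846 and Qs = 6·681 - 2430 = 1656.
Quantity traded falls to 1656. At Q = 1656 the demand price is (7570 - 1656)/4 = 1478.5 and the supply price is (2430 + 1656)/6 = 681.
Deadweight loss = ½ · (1478.5 - 681) · (3570 - 1656) = ½ · 797.5 · 1914 = 763207.5.

763207.5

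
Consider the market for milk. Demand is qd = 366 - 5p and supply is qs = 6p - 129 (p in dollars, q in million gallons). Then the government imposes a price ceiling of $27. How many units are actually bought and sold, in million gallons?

33

Equilibrium: 366 - 5p = 6p - 129, so 495 = 11p and p* = 45, q* = 141.
The ceiling of 27 is below the equilibrium price 45, so it binds.
At p = 27: qd = 366 - 5·27 = 231 and qs = 6·27 - 129 = 33.
The quantity actually transacted is the short side, supply: 33.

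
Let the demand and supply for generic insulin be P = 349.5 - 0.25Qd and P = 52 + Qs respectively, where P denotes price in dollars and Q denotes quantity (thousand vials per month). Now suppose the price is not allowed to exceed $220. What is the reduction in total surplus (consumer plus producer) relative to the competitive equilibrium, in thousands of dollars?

Rearranging demand gives Qd = 1398 - 4P; rearranging supply gives Qs = P - 52. In a free market, 1398 - 4P = P - 52 gives the equilibrium P* = 290, Q* = 238.
Since 220 < 290, the ceiling is binding.
At P = 220: Qd = 1398 - 4·220 = 518 and Qs = 220 - 52 = 168.
Quantity traded falls to 168. At Q = 168 the demand price is (1398 - 168)/4 = 307.5 and the supply price is 52 + 168 = 220.
Deadweight loss = ½ · (307.5 - 220) · (238 - 168) = ½ · 87.5 · 70 = 3062.5.

3062.5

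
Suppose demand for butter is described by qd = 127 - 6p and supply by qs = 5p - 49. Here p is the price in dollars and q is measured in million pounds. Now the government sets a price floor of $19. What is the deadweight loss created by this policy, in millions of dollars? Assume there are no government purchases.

59.4

Equilibrium: 127 - 6p = 5p - 49, so 176 = 11p and p* = 16, q* = 31.
The floor of 19 is above the equilibrium price 16, so it binds.
At p = 19: qd = 127 - 6·19 = 13 and qs = 5·19 - 49 = 46.
Quantity traded falls to 13. At q = 13 the demand price is (127 - 13)/6 = 19 and the supply price is (49 + 13)/5 = 12.4.
Deadweight loss = ½ · (19 - 12.4) · (31 - 13) = ½ · 6.6 · 18 = 59.4.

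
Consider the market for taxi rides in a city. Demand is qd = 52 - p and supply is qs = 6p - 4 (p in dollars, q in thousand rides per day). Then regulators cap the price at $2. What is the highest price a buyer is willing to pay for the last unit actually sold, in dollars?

44

In a free market, 52 - p = 6p - 4 gives the equilibrium p* = 8, q* = 44.
The ceiling of 2 is below the equilibrium price 8, so it binds.
At p = 2: qd = 52 - 2 = 50 and qs = 6·2 - 4 = 8.
Only 8 units reach the market. On the demand curve, the marginal buyer's willingness to pay at q = 8 is (52 - 8) = 44.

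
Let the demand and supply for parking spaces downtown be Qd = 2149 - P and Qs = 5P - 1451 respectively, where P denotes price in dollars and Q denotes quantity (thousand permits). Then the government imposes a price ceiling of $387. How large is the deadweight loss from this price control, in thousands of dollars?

680535

Setting quantity demanded equal to quantity supplied, 2149 - P = 5P - 1451, gives P* = 600 and Q* = 1549.
Because the ceiling (387) lies below the market-clearing price, it is binding.
At P = 387: Qd = 2149 - 387 = 1762 and Qs = 5·387 - 1451 = 484.
Quantity traded falls to 484. At Q = 484 the demand price is 2149 - 484 = 1665 and the supply price is (1451 + 484)/5 = 387.
Deadweight loss = ½ · (1665 - 387) · (1549 - 484) = ½ · 1278 · 1065 = 680535.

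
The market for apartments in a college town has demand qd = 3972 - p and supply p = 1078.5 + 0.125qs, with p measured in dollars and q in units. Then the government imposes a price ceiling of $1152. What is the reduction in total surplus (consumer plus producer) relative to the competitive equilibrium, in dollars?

Rearranging supply gives qs = 8p - 8628. In a free market, 3972 - p = 8p - 8628 gives the equilibrium p* = 1400, q* = 2572.
The ceiling of 1152 is below the equilibrium price 1400, so it binds.
At p = 1152: qd = 3972 - 1152 = 2820 and qs = 8·1152 - 8628 = 588.
Quantity traded falls to 588. At q = 588 the demand price is 3972 - 588 = 3384 and the supply price is (8628 + 588)/8 = 1152.
Deadweight loss = ½ · (3384 - 1152) · (2572 - 588) = ½ · 2232 · 1984 = 2214144.

2214144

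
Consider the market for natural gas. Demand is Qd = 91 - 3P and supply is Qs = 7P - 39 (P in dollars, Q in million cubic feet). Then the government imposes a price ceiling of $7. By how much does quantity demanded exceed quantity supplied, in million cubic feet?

60

In a free market, 91 - 3P = 7P - 39 gives the equilibrium P* = 13, Q* = 52.
Since 7 < 13, the ceiling is binding.
At P = 7: Qd = 91 - 3·7 = 70 and Qs = 7·7 - 39 = 10.
Shortage = Qd - Qs = 70 - 10 = 60.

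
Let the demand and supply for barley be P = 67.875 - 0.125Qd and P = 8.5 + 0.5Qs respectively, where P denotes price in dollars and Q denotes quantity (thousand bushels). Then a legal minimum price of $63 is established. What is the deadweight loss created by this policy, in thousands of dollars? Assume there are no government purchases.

Rearranging demand gives Qd = 543 - 8P; rearranging supply gives Qs = 2P - 17. In a free market, 543 - 8P = 2P - 17 gives the equilibrium P* = 56, Q* = 95.
Because the floor (63) lies above the market-clearing price, it is binding.
At P = 63: Qd = 543 - 8·63 = 39 and Qs = 2·63 - 17 = 109.
Quantity traded falls to 39. At Q = 39 the demand price is (543 - 39)/8 = 63 and the supply price is (17 + 39)/2 = 28.
Deadweight loss = ½ · (63 - 28) · (95 - 39) = ½ · 35 · 56 = 980.

980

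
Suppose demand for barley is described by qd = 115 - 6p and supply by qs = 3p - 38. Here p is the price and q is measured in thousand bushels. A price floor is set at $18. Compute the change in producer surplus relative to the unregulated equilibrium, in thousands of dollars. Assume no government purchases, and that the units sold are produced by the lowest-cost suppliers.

In a free market, 115 - 6p = 3p - 38 gives the equilibrium p* = 17, q* = 13.
Because the floor (18) lies above the market-clearing price, it is binding.
At p = 18: qd = 115 - 6·18 = 7 and qs = 3·18 - 38 = 16.
Producer surplus without the control is ½ · (17 - 38/3) · 13 = 169/6.
With the floor, 7 units are sold at 18. The supply price at q = 7 is 15, so PS = ½ · [(18 - 38/3) + (18 - 15)] · 7 = 175/6.
Change in producer surplus = 175/6 - 169/6 = 1.

1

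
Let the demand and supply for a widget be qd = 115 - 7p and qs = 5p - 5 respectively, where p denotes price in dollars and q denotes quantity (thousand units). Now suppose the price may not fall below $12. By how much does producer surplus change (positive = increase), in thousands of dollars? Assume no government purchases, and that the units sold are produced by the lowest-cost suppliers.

42.4

In a free market, 115 - 7p = 5p - 5 gives the equilibrium p* = 10, q* = 45.
Because the floor (12) lies above the market-clearing price, it is binding.
At p = 12: qd = 115 - 7·12 = 31 and qs = 5·12 - 5 = 55.
Producer surplus without the control is ½ · (10 - 1) · 45 = 202.5.
With the floor, 31 units are sold at 12. The supply price at q = 31 is 7.2, so PS = ½ · [(12 - 1) + (12 - 7.2)] · 31 = 244.9.
Change in producer surplus = 244.9 - 202.5 = 42.4.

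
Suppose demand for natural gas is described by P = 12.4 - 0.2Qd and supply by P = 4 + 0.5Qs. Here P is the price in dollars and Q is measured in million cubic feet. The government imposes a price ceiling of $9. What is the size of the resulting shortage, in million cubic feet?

7

Rearranging demand gives Qd = 62 - 5P; rearranging supply gives Qs = 2P - 8. Without the control the market clears where 62 - 5P = 2P - 8, i.e. P* = 10 and Q* = 12.
The ceiling of 9 is below the equilibrium price 10, so it binds.
At P = 9: Qd = 62 - 5·9 = 17 and Qs = 2·9 - 8 = 10.
Shortage = Qd - Qs = 17 - 10 = 7.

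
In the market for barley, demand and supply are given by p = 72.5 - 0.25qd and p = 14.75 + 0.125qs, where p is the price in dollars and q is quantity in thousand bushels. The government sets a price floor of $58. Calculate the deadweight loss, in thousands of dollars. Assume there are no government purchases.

1728

Rearranging demand gives qd = 290 - 4p; rearranging supply gives qs = 8p - 118. Without the control the market clears where 290 - 4p = 8p - 118, i.e. p* = 34 and q* = 154.
Because the floor (58) lies above the market-clearing price, it is binding.
At p = 58: qd = 290 - 4·58 = 58 and qs = 8·58 - 118 = 346.
Quantity traded falls to 58. At q = 58 the demand price is (290 - 58)/4 = 58 and the supply price is (118 + 58)/8 = 22.
Deadweight loss = ½ · (58 - 22) · (154 - 58) = ½ · 36 · 96 = 1728.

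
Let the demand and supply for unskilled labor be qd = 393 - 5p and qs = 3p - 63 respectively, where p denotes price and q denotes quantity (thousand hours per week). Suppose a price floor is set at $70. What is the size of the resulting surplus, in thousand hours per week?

Without the control the market clears where 393 - 5p = 3p - 63, i.e. p* = 57 and q* = 108.
Because the floor (70) lies above the market-clearing price, it is binding.
At p = 70: qd = 393 - 5·70 = 43 and qs = 3·70 - 63 = 147.
Surplus = qs - qd = 147 - 43 = 104.

104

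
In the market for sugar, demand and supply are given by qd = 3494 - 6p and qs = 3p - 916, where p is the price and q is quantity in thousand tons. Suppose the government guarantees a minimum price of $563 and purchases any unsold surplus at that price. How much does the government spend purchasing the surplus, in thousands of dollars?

369891

Setting quantity demanded equal to quantity supplied, 3494 - 6p = 3p - 916, gives p* = 490 and q* = 554.
Because the floor (563) lies above the market-clearing price, it is binding.
At p = 563: qd = 3494 - 6·563 = 116 and qs = 3·563 - 916 = 773.
Surplus = qs - qd = 657.
Government expenditure = surplus × support price = 657 × 563 = 369891.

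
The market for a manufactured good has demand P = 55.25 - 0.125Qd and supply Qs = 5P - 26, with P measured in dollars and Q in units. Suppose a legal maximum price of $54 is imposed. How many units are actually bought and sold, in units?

Rearranging demand gives Qd = 442 - 8P. Setting quantity demanded equal to quantity supplied, 442 - 8P = 5P - 26, gives P* = 36 and Q* = 154.
Since 54 is above P* = 36, the ceiling does not bind and the free-market outcome prevails.

154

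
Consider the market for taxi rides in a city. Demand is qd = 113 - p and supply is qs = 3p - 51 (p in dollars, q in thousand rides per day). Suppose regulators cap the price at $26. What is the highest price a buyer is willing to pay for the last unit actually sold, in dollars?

86

Setting quantity demanded equal to quantity supplied, 113 - p = 3p - 51, gives p* = 41 and q* = 72.
The ceiling of 26 is below the equilibrium price 41, so it binds.
At p = 26: qd = 113 - 26 = 87 and qs = 3·26 - 51 = 27.
Only 27 units reach the market. On the demand curve, the marginal buyer's willingness to pay at q = 27 is (113 - 27) = 86.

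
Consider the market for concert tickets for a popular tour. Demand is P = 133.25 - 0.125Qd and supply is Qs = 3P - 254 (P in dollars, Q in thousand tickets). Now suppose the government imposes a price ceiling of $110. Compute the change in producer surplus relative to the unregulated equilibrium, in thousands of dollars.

Rearranging demand gives Qd = 1066 - 8P. In a free market, 1066 - 8P = 3P - 254 gives the equilibrium P* = 120, Q* = 106.
Since 110 < 120, the ceiling is binding.
At P = 110: Qd = 1066 - 8·110 = 186 and Qs = 3·110 - 254 = 76.
Producer surplus without the control is ½ · (120 - 254/3) · 106 = 5618/3.
With the ceiling, producers sell 76 units at 110, so PS = ½ · (110 - 254/3) · 76 = 2888/3.
Change in producer surplus = 2888/3 - 5618/3 = -910.

-910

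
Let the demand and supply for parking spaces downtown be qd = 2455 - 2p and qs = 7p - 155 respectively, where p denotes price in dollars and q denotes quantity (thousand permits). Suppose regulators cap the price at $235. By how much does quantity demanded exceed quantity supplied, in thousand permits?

In a free market, 2455 - 2p = 7p - 155 gives the equilibrium p* = 290, q* = 1875.
The ceiling of 235 is below the equilibrium price 290, so it binds.
At p = 235: qd = 2455 - 2·235 = 1985 and qs = 7·235 - 155 = 1490.
Shortage = qd - qs = 1985 - 1490 = 495.

495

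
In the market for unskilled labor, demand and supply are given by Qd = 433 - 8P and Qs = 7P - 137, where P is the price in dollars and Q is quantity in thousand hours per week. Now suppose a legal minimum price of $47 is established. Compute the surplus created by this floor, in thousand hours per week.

135

Equilibrium: 433 - 8P = 7P - 137, so 570 = 15P and P* = 38, Q* = 129.
The floor of 47 is above the equilibrium price 38, so it binds.
At P = 47: Qd = 433 - 8·47 = 57 and Qs = 7·47 - 137 = 192.
Surplus = Qs - Qd = 192 - 57 = 135.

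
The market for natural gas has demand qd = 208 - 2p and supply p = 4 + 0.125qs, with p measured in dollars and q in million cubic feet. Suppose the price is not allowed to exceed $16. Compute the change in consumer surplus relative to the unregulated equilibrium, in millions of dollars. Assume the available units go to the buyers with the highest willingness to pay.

Rearranging supply gives qs = 8p - 32. Without the control the market clears where 208 - 2p = 8p - 32, i.e. p* = 24 and q* = 160.
Since 16 < 24, the ceiling is binding.
At p = 16: qd = 208 - 2·16 = 176 and qs = 8·16 - 32 = 96.
Consumer surplus without the control is ½ · (104 - 24) · 160 = 6400.
With the ceiling, 96 units are sold at 16 (assume they go to the highest-value buyers). The demand price at q = 96 is 56, so CS = ½ · [(104 - 16) + (56 - 16)] · 96 = 6144.
Change in consumer surplus = 6144 - 6400 = -256.

-256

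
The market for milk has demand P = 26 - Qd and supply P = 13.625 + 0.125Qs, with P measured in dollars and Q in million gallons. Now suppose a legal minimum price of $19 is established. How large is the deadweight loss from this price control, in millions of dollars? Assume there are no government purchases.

9

Rearranging demand gives Qd = 26 - P; rearranging supply gives Qs = 8P - 109. Setting quantity demanded equal to quantity supplied, 26 - P = 8P - 109, gives P* = 15 and Q* = 11.
Because the floor (19) lies above the market-clearing price, it is binding.
At P = 19: Qd = 26 - 19 = 7 and Qs = 8·19 - 109 = 43.
Quantity traded falls to 7. At Q = 7 the demand price is 26 - 7 = 19 and the supply price is (109 + 7)/8 = 14.5.
Deadweight loss = ½ · (19 - 14.5) · (11 - 7) = ½ · 4.5 · 4 = 9.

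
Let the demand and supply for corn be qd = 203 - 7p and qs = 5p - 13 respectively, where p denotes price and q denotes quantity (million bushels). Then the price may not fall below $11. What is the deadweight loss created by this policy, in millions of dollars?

Equilibrium: 203 - 7p = 5p - 13, so 216 = 12p and p* = 18, q* = 77.
Since 11 is below p* = 18, the floor does not bind and the free-market outcome prevails.
Since the control does not bind, no trades are prevented and deadweight loss is zero.

0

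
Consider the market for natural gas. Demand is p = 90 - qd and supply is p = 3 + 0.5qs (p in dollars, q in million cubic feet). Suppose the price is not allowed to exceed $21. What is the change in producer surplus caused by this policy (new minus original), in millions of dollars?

-517

Rearranging demand gives qd = 90 - p; rearranging supply gives qs = 2p - 6. Equilibrium: 90 - p = 2p - 6, so 96 = 3p and p* = 32, q* = 58.
Since 21 < 32, the ceiling is binding.
At p = 21: qd = 90 - 21 = 69 and qs = 2·21 - 6 = 36.
Producer surplus without the control is ½ · (32 - 3) · 58 = 841.
With the ceiling, producers sell 36 units at 21, so PS = ½ · (21 - 3) · 36 = 324.
Change in producer surplus = 324 - 841 = -517.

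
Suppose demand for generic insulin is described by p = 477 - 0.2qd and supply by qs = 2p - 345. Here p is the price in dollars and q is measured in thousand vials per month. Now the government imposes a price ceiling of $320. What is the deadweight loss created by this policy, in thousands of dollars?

6860

Rearranging demand gives qd = 2385 - 5p. Equilibrium: 2385 - 5p = 2p - 345, so 2730 = 7p and p* = 390, q* = 435.
Since 320 < 390, the ceiling is binding.
At p = 320: qd = 2385 - 5·320 = 785 and qs = 2·320 - 345 = 295.
Quantity traded falls to 295. At q = 295 the demand price is (2385 - 295)/5 = 418 and the supply price is (345 + 295)/2 = 320.
Deadweight loss = ½ · (418 - 320) · (435 - 295) = ½ · 98 · 140 = 6860.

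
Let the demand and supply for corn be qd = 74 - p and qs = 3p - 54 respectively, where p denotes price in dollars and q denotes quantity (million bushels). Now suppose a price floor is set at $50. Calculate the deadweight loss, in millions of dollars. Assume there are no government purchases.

Setting quantity demanded equal to quantity supplied, 74 - p = 3p - 54, gives p* = 32 and q* = 42.
Because the floor (50) lies above the market-clearing price, it is binding.
At p = 50: qd = 74 - 50 = 24 and qs = 3·50 - 54 = 96.
Quantity traded falls to 24. At q = 24 the demand price is 74 - 24 = 50 and the supply price is (54 + 24)/3 = 26.
Deadweight loss = ½ · (50 - 26) · (42 - 24) = ½ · 24 · 18 = 216.

216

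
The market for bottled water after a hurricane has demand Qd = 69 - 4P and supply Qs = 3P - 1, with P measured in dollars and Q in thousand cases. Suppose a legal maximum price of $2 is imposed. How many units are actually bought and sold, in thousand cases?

5

Equilibrium: 69 - 4P = 3P - 1, so 70 = 7P and P* = 10, Q* = 29.
The ceiling of 2 is below the equilibrium price 10, so it binds.
At P = 2: Qd = 69 - 4·2 = 61 and Qs = 3·2 - 1 = 5.
The quantity actually transacted is the short side, supply: 5.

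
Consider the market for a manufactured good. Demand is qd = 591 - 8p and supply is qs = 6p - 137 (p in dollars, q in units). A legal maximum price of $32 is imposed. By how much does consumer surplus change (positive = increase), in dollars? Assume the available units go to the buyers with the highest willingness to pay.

In a free market, 591 - 8p = 6p - 137 gives the equilibrium p* = 52, q* = 175.
Since 32 < 52, the ceiling is binding.
At p = 32: qd = 591 - 8·32 = 335 and qs = 6·32 - 137 = 55.
Consumer surplus without the control is ½ · (73.875 - 52) · 175 = 1914.0625.
With the ceiling, 55 units are sold at 32 (assume they go to the highest-value buyers). The demand price at q = 55 is 67, so CS = ½ · [(73.875 - 32) + (67 - 32)] · 55 = 2114.0625.
Change in consumer surplus = 2114.0625 - 1914.0625 = 200.

200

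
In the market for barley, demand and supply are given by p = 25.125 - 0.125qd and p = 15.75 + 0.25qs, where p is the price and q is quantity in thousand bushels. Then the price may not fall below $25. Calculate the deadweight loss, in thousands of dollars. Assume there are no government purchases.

108

Rearranging demand gives qd = 201 - 8p; rearranging supply gives qs = 4p - 63. Equilibrium: 201 - 8p = 4p - 63, so 264 = 12p and p* = 22, q* = 25.
The floor of 25 is above the equilibrium price 22, so it binds.
At p = 25: qd = 201 - 8·25 = 1 and qs = 4·25 - 63 = 37.
Quantity traded falls to 1. At q = 1 the demand price is (201 - 1)/8 = 25 and the supply price is (63 + 1)/4 = 16.
Deadweight loss = ½ · (25 - 16) · (25 - 1) = ½ · 9 · 24 = 108.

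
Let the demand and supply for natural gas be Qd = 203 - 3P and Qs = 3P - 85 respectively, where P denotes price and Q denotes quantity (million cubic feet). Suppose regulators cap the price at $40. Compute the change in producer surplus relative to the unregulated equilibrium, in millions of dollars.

Without the control the market clears where 203 - 3P = 3P - 85, i.e. P* = 48 and Q* = 59.
Because the ceiling (40) lies below the market-clearing price, it is binding.
At P = 40: Qd = 203 - 3·40 = 83 and Qs = 3·40 - 85 = 35.
Producer surplus without the control is ½ · (48 - 85/3) · 59 = 3481/6.
With the ceiling, producers sell 35 units at 40, so PS = ½ · (40 - 85/3) · 35 = 1225/6.
Change in producer surplus = 1225/6 - 3481/6 = -376.

-376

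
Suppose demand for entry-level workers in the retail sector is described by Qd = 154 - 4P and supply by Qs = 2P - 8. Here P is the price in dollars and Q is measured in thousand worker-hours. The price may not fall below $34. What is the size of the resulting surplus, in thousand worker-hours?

42

Equilibrium: 154 - 4P = 2P - 8, so 162 = 6P and P* = 27, Q* = 46.
The floor of 34 is above the equilibrium price 27, so it binds.
At P = 34: Qd = 154 - 4·34 = 18 and Qs = 2·34 - 8 = 60.
Surplus = Qs - Qd = 60 - 18 = 42.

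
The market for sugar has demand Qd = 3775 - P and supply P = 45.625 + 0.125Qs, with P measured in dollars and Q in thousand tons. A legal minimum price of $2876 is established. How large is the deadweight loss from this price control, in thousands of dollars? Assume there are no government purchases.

Rearranging supply gives Qs = 8P - 365. Setting quantity demanded equal to quantity supplied, 3775 - P = 8P - 365, gives P* = 460 and Q* = 3315.
Because the floor (2876) lies above the market-clearing price, it is binding.
At P = 2876: Qd = 3775 - 2876 = 899 and Qs = 8·2876 - 365 = 22643.
Quantity traded falls to 899. At Q = 899 the demand price is 3775 - 899 = 2876 and the supply price is (365 + 899)/8 = 158.
Deadweight loss = ½ · (2876 - 158) · (3315 - 899) = ½ · 2718 · 2416 = 3283344.

3283344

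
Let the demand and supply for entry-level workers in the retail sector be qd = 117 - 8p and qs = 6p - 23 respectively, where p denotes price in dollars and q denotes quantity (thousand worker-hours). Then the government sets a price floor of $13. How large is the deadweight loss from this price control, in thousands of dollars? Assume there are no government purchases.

Without the control the market clears where 117 - 8p = 6p - 23, i.e. p* = 10 and q* = 37.
The floor of 13 is above the equilibrium price 10, so it binds.
At p = 13: qd = 117 - 8·13 = 13 and qs = 6·13 - 23 = 55.
Quantity traded falls to 13. At q = 13 the demand price is (117 - 13)/8 = 13 and the supply price is (23 + 13)/6 = 6.
Deadweight loss = ½ · (13 - 6) · (37 - 13) = ½ · 7 · 24 = 84.

84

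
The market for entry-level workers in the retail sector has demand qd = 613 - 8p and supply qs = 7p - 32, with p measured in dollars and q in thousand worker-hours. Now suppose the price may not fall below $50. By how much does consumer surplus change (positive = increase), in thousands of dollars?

Without the control the market clears where 613 - 8p = 7p - 32, i.e. p* = 43 and q* = 269.
Because the floor (50) lies above the market-clearing price, it is binding.
At p = 50: qd = 613 - 8·50 = 213 and qs = 7·50 - 32 = 318.
Consumer surplus without the control is ½ · (76.625 - 43) · 269 = 4522.5625.
With the floor, consumers buy 213 units at 50, so CS = ½ · (76.625 - 50) · 213 = 2835.5625.
Change in consumer surplus = 2835.5625 - 4522.5625 = -1687.

-1687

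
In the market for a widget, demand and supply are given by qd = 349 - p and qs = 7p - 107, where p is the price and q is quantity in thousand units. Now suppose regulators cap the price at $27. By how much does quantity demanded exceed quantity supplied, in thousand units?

240

Setting quantity demanded equal to quantity supplied, 349 - p = 7p - 107, gives p* = 57 and q* = 292.
Since 27 < 57, the ceiling is binding.
At p = 27: qd = 349 - 27 = 322 and qs = 7·27 - 107 = 82.
Shortage = qd - qs = 322 - 82 = 240.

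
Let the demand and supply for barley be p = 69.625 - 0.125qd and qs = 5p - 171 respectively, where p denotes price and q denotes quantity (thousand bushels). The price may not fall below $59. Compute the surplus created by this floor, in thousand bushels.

39

Rearranging demand gives qd = 557 - 8p. Equilibrium: 557 - 8p = 5p - 171, so 728 = 13p and p* = 56, q* = 109.
Because the floor (59) lies above the market-clearing price, it is binding.
At p = 59: qd = 557 - 8·59 = 85 and qs = 5·59 - 171 = 124.
Surplus = qs - qd = 124 - 85 = 39.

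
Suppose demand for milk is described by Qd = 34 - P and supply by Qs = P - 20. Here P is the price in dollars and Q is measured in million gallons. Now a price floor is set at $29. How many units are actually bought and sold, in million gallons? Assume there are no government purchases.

In a free market, 34 - P = P - 20 gives the equilibrium P* = 27, Q* = 7.
Because the floor (29) lies above the market-clearing price, it is binding.
At P = 29: Qd = 34 - 29 = 5 and Qs = 29 - 20 = 9.
The quantity actually transacted is the short side, demand: 5.

5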